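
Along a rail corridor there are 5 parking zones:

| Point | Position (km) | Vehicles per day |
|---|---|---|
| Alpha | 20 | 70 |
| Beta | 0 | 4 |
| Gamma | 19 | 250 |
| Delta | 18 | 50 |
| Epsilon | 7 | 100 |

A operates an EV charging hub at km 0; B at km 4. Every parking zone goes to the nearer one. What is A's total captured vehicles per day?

The indifferent point is the midpoint (0+4)/2 = 2; parking zones left of it (closer to A at 0) go to A, those right go to B.
  Beta at 0 (w=4) → A
  Epsilon at 7 (w=100) → B
  Delta at 18 (w=50) → B
  Gamma at 19 (w=250) → B
  Alpha at 20 (w=70) → B
A captures 4; B captures 470.

4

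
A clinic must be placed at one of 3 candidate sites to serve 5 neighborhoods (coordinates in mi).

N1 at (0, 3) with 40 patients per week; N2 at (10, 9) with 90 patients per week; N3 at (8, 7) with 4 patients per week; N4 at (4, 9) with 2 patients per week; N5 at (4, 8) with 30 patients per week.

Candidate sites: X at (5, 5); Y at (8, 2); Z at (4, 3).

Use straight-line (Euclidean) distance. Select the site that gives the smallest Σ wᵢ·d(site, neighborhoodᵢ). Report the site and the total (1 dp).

Total weighted distance at each candidate:
  X (5, 5): total = 909.2
  Y (8, 2): total = 1230.2
  Z (4, 3): total = 1108.3
Minimum is at X with total 909.2 mi.

X, total 909.2 mi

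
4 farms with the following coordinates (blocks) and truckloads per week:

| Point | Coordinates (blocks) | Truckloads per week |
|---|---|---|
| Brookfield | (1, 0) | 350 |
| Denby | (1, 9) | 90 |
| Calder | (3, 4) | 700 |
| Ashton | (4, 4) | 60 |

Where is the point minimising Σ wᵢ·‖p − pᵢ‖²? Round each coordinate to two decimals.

The minimiser of Σwᵢ‖p−pᵢ‖² is the weighted centroid p* = (Σwᵢpᵢ)/(Σwᵢ).
Σwᵢ = 1200.
Σwᵢxᵢ = 350·1 + 90·1 + 700·3 + 60·4 = 2780.
Σwᵢyᵢ = 350·0 + 90·9 + 700·4 + 60·4 = 3850.
x* = 2780/1200 = 2.32, y* = 3850/1200 = 3.21.

(2.32, 3.21)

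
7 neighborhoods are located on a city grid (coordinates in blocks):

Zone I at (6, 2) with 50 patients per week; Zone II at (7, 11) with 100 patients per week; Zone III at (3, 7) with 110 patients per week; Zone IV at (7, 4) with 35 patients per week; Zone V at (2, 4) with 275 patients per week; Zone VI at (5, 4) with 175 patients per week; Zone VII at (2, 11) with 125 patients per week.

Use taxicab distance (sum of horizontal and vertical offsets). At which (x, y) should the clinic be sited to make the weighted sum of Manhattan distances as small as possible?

(3, 4)

Manhattan distance separates: Σwᵢ(|x−xᵢ|+|y−yᵢ|) = Σwᵢ|x−xᵢ| + Σwᵢ|y−yᵢ|, so x and y are optimised independently as 1-D weighted medians.
Total weight W = 870; half = 435.
x-coordinate, sorted with cumulative weight:
  x=2 (Zone V, w=275) cum 275
  x=2 (Zone VII, w=125) cum 400
  x=3 (Zone III, w=110) cum 510  ← median
  x=5 (Zone VI, w=175) cum 685
  x=6 (Zone I, w=50) cum 735
  x=7 (Zone II, w=100) cum 835
  x=7 (Zone IV, w=35) cum 870
⇒ x* = 3
y-coordinate, sorted with cumulative weight:
  y=2 (Zone I, w=50) cum 50
  y=4 (Zone IV, w=35) cum 85
  y=4 (Zone V, w=275) cum 360
  y=4 (Zone VI, w=175) cum 535  ← median
  y=7 (Zone III, w=110) cum 645
  y=11 (Zone II, w=100) cum 745
  y=11 (Zone VII, w=125) cum 870
⇒ y* = 4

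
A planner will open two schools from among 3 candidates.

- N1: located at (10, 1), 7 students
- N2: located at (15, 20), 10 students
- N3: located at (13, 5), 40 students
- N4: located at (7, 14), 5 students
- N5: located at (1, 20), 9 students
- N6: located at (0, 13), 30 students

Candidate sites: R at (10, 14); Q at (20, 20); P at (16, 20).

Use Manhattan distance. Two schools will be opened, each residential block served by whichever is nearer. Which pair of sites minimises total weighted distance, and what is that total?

{R, P}, total 1061

Evaluate every pair (each demand assigned to the nearer of the two):
  {R, P}: total = 1061
  {R, Q}: total = 1101
  {Q, P}: total = 1805
Best pair: {R, P} with total 1061.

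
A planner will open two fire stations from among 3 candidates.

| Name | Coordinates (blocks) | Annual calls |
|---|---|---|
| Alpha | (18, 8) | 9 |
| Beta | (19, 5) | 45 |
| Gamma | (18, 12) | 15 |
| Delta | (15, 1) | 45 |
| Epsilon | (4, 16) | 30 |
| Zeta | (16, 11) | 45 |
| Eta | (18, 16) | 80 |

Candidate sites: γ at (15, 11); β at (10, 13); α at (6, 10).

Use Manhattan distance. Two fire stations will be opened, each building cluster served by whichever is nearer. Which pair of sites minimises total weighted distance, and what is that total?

Evaluate every pair (each demand assigned to the nearer of the two):
  {γ, α}: total = 1939
  {γ, β}: total = 1969
  {β, α}: total = 3262
Best pair: {γ, α} with total 1939.

{γ, α}, total 1939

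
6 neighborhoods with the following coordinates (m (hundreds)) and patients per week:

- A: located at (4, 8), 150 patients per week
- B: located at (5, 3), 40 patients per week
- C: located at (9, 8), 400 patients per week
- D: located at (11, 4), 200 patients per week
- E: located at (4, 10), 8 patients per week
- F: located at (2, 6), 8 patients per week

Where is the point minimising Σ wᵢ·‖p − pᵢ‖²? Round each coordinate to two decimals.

(8.25, 6.76)

The minimiser of Σwᵢ‖p−pᵢ‖² is the weighted centroid p* = (Σwᵢpᵢ)/(Σwᵢ).
Σwᵢ = 806.
Σwᵢxᵢ = 150·4 + 40·5 + 400·9 + 200·11 + 8·4 + 8·2 = 6648.
Σwᵢyᵢ = 150·8 + 40·3 + 400·8 + 200·4 + 8·10 + 8·6 = 5448.
x* = 6648/806 = 8.25, y* = 5448/806 = 6.76.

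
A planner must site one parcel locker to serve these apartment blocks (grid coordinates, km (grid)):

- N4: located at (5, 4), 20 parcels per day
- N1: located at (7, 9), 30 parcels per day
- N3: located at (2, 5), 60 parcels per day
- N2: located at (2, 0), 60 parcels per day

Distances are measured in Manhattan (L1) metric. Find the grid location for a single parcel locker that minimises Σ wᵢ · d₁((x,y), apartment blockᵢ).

(2, 5)

Manhattan distance separates: Σwᵢ(|x−xᵢ|+|y−yᵢ|) = Σwᵢ|x−xᵢ| + Σwᵢ|y−yᵢ|, so x and y are optimised independently as 1-D weighted medians.
Total weight W = 170; half = 85.
x-coordinate, sorted with cumulative weight:
  x=2 (N3, w=60) cum 60
  x=2 (N2, w=60) cum 120  ← median
  x=5 (N4, w=20) cum 140
  x=7 (N1, w=30) cum 170
⇒ x* = 2
y-coordinate, sorted with cumulative weight:
  y=0 (N2, w=60) cum 60
  y=4 (N4, w=20) cum 80
  y=5 (N3, w=60) cum 140  ← median
  y=9 (N1, w=30) cum 170
⇒ y* = 5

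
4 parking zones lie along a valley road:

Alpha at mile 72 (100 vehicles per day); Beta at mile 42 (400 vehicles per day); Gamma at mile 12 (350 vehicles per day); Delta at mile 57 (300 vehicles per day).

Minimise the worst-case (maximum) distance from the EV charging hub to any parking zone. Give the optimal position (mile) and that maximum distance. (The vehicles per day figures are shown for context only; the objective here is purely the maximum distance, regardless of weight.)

location 42, max distance 30

The 1-center on a line is the midpoint of the two extreme points: leftmost at 12, rightmost at 72.
Optimal location = (12 + 72)/2 = 42; maximum distance = (72 − 12)/2 = 30.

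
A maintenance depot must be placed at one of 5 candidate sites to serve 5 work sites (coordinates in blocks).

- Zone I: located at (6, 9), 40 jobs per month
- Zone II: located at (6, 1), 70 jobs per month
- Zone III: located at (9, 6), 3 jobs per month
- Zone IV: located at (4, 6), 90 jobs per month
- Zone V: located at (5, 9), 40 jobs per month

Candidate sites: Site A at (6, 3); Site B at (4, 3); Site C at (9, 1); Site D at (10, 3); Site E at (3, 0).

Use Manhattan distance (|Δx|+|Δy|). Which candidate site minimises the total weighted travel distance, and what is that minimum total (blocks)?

Total weighted distance at each candidate:
  Site A (6, 3): total = 1128
  Site B (4, 3): total = 1174
  Site C (9, 1): total = 2045
  Site D (10, 3): total = 2082
  Site E (3, 0): total = 1866
Minimum is at Site A with total 1128 blocks.

Site A, total 1128 blocks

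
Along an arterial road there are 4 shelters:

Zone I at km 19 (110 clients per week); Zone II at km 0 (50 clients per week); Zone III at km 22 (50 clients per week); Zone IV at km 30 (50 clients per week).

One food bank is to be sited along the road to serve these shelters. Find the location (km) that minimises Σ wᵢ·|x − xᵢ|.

x = 19

For a sum of weighted absolute distances on a line, the optimum is the weighted median (not the mean). Total weight W = 260; half-weight = 130.
Sort by position and accumulate weight:
  km 0 (Zone II, w=50) → cum 50
  km 19 (Zone I, w=110) → cum 160  ≥ 130 → median here
  km 22 (Zone III, w=50) → cum 210
  km 30 (Zone IV, w=50) → cum 260
Optimal location: km 19.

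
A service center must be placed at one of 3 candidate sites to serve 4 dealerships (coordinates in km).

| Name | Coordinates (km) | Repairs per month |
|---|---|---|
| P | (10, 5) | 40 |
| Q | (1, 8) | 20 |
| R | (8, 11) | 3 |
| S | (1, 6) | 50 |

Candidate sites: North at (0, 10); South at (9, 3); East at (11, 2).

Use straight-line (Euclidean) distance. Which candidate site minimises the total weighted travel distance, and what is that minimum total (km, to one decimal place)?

North, total 722.3 km

Total weighted distance at each candidate:
  North (0, 10): total = 722.3
  South (9, 3): total = 729.5
  East (11, 2): total = 926.7
Minimum is at North with total 722.3 km.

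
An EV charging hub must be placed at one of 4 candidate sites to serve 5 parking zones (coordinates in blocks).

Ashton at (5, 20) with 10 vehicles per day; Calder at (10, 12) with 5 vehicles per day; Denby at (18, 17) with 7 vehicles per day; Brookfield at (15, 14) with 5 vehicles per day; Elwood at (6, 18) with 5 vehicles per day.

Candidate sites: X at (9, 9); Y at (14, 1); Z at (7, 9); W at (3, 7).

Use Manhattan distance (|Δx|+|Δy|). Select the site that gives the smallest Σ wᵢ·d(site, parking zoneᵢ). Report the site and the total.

Total weighted distance at each candidate:
  X (9, 9): total = 404
  Y (14, 1): total = 690
  Z (7, 9): total = 408
  W (3, 7): total = 550
Minimum is at X with total 404 blocks.

X, total 404 blocks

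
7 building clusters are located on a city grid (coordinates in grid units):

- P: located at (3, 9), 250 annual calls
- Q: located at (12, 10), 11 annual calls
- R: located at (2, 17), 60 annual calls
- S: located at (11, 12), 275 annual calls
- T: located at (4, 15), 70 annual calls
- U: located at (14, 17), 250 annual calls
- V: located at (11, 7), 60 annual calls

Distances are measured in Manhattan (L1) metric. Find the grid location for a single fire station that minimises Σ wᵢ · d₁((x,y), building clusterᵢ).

(11, 12)

Manhattan distance separates: Σwᵢ(|x−xᵢ|+|y−yᵢ|) = Σwᵢ|x−xᵢ| + Σwᵢ|y−yᵢ|, so x and y are optimised independently as 1-D weighted medians.
Total weight W = 976; half = 488.
x-coordinate, sorted with cumulative weight:
  x=2 (R, w=60) cum 60
  x=3 (P, w=250) cum 310
  x=4 (T, w=70) cum 380
  x=11 (S, w=275) cum 655  ← median
  x=11 (V, w=60) cum 715
  x=12 (Q, w=11) cum 726
  x=14 (U, w=250) cum 976
⇒ x* = 11
y-coordinate, sorted with cumulative weight:
  y=7 (V, w=60) cum 60
  y=9 (P, w=250) cum 310
  y=10 (Q, w=11) cum 321
  y=12 (S, w=275) cum 596  ← median
  y=15 (T, w=70) cum 666
  y=17 (R, w=60) cum 726
  y=17 (U, w=250) cum 976
⇒ y* = 12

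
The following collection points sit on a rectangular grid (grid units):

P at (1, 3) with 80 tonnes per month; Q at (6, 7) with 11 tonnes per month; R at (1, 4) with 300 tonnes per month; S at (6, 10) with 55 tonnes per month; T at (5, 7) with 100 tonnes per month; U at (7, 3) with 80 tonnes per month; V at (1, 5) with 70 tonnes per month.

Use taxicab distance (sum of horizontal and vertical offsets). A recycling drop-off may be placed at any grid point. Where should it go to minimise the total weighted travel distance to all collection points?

(1, 4)

Manhattan distance separates: Σwᵢ(|x−xᵢ|+|y−yᵢ|) = Σwᵢ|x−xᵢ| + Σwᵢ|y−yᵢ|, so x and y are optimised independently as 1-D weighted medians.
Total weight W = 696; half = 348.
x-coordinate, sorted with cumulative weight:
  x=1 (P, w=80) cum 80
  x=1 (R, w=300) cum 380  ← median
  x=1 (V, w=70) cum 450
  x=5 (T, w=100) cum 550
  x=6 (Q, w=11) cum 561
  x=6 (S, w=55) cum 616
  x=7 (U, w=80) cum 696
⇒ x* = 1
y-coordinate, sorted with cumulative weight:
  y=3 (P, w=80) cum 80
  y=3 (U, w=80) cum 160
  y=4 (R, w=300) cum 460  ← median
  y=5 (V, w=70) cum 530
  y=7 (Q, w=11) cum 541
  y=7 (T, w=100) cum 641
  y=10 (S, w=55) cum 696
⇒ y* = 4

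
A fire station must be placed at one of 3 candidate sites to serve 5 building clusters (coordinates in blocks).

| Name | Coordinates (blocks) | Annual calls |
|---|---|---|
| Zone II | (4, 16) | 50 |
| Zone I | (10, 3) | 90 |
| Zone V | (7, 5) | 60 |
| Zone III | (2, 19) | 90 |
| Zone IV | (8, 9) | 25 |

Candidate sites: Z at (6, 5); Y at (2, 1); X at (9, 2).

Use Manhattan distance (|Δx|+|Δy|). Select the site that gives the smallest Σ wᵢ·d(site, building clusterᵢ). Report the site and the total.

Z, total 3020 blocks

Total weighted distance at each candidate:
  Z (6, 5): total = 3020
  Y (2, 1): total = 4260
  X (9, 2): total = 3790
Minimum is at Z with total 3020 blocks.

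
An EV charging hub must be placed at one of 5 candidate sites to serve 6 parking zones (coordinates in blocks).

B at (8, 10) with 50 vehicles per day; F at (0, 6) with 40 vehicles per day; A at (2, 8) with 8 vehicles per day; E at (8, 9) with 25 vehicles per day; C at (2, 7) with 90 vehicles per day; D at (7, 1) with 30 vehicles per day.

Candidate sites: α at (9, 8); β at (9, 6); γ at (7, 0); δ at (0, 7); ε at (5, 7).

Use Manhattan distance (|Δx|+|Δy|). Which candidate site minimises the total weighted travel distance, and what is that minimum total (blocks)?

Total weighted distance at each candidate:
  α (9, 8): total = 1686
  β (9, 6): total = 1712
  γ (7, 0): total = 2534
  δ (0, 7): total = 1434
  ε (5, 7): total = 1207
Minimum is at ε with total 1207 blocks.

ε, total 1207 blocks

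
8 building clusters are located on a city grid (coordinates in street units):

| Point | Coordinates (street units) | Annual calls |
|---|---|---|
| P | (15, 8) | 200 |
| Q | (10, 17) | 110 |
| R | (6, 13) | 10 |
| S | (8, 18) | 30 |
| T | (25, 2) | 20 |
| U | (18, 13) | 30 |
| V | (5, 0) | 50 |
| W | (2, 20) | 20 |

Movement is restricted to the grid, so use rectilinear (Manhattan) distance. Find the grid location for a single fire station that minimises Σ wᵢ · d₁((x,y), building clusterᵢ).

(15, 8)

Manhattan distance separates: Σwᵢ(|x−xᵢ|+|y−yᵢ|) = Σwᵢ|x−xᵢ| + Σwᵢ|y−yᵢ|, so x and y are optimised independently as 1-D weighted medians.
Total weight W = 470; half = 235.
x-coordinate, sorted with cumulative weight:
  x=2 (W, w=20) cum 20
  x=5 (V, w=50) cum 70
  x=6 (R, w=10) cum 80
  x=8 (S, w=30) cum 110
  x=10 (Q, w=110) cum 220
  x=15 (P, w=200) cum 420  ← median
  x=18 (U, w=30) cum 450
  x=25 (T, w=20) cum 470
⇒ x* = 15
y-coordinate, sorted with cumulative weight:
  y=0 (V, w=50) cum 50
  y=2 (T, w=20) cum 70
  y=8 (P, w=200) cum 270  ← median
  y=13 (R, w=10) cum 280
  y=13 (U, w=30) cum 310
  y=17 (Q, w=110) cum 420
  y=18 (S, w=30) cum 450
  y=20 (W, w=20) cum 470
⇒ y* = 8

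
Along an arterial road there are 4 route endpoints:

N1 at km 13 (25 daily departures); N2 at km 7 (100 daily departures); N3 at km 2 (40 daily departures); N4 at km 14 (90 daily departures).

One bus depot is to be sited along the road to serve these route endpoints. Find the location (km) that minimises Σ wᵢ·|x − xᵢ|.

For a sum of weighted absolute distances on a line, the optimum is the weighted median (not the mean). Total weight W = 255; half-weight = 127.5.
Sort by position and accumulate weight:
  km 2 (N3, w=40) → cum 40
  km 7 (N2, w=100) → cum 140  ≥ 127.5 → median here
  km 13 (N1, w=25) → cum 165
  km 14 (N4, w=90) → cum 255
Optimal location: km 7.

x = 7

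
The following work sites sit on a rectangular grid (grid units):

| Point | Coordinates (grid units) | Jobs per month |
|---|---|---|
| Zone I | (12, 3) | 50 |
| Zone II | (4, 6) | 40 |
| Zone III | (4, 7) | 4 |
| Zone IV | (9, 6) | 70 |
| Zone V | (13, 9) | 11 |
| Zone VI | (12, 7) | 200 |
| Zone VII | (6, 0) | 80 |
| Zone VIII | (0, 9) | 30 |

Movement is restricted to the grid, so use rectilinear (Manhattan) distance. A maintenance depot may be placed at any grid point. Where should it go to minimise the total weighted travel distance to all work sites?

(12, 7)

Manhattan distance separates: Σwᵢ(|x−xᵢ|+|y−yᵢ|) = Σwᵢ|x−xᵢ| + Σwᵢ|y−yᵢ|, so x and y are optimised independently as 1-D weighted medians.
Total weight W = 485; half = 242.5.
x-coordinate, sorted with cumulative weight:
  x=0 (Zone VIII, w=30) cum 30
  x=4 (Zone II, w=40) cum 70
  x=4 (Zone III, w=4) cum 74
  x=6 (Zone VII, w=80) cum 154
  x=9 (Zone IV, w=70) cum 224
  x=12 (Zone I, w=50) cum 274  ← median
  x=12 (Zone VI, w=200) cum 474
  x=13 (Zone V, w=11) cum 485
⇒ x* = 12
y-coordinate, sorted with cumulative weight:
  y=0 (Zone VII, w=80) cum 80
  y=3 (Zone I, w=50) cum 130
  y=6 (Zone II, w=40) cum 170
  y=6 (Zone IV, w=70) cum 240
  y=7 (Zone III, w=4) cum 244  ← median
  y=7 (Zone VI, w=200) cum 444
  y=9 (Zone V, w=11) cum 455
  y=9 (Zone VIII, w=30) cum 485
⇒ y* = 7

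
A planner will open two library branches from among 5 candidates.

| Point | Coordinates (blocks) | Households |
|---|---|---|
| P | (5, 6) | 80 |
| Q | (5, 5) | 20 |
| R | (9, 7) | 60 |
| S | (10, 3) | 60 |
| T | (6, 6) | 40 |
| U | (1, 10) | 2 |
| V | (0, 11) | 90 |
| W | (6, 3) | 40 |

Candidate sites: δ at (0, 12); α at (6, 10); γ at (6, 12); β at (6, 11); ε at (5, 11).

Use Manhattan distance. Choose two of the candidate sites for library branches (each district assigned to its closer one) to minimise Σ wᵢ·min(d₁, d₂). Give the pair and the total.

{δ, α}, total 2076

Evaluate every pair (each demand assigned to the nearer of the two):
  {δ, α}: total = 2076
  {δ, β}: total = 2376
  {α, ε}: total = 2440
  {δ, ε}: total = 2476
  {α, β}: total = 2530
  {α, γ}: total = 2620
  {β, ε}: total = 2640
  {δ, γ}: total = 2676
  {γ, β}: total = 2832
  {γ, ε}: total = 2840
Best pair: {δ, α} with total 2076.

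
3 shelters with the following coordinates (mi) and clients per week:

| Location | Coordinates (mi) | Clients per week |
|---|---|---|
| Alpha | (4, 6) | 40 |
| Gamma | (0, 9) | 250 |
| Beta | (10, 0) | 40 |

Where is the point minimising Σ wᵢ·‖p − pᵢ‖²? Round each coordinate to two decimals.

The minimiser of Σwᵢ‖p−pᵢ‖² is the weighted centroid p* = (Σwᵢpᵢ)/(Σwᵢ).
Σwᵢ = 330.
Σwᵢxᵢ = 40·4 + 250·0 + 40·10 = 560.
Σwᵢyᵢ = 40·6 + 250·9 + 40·0 = 2490.
x* = 560/330 = 1.70, y* = 2490/330 = 7.55.

(1.70, 7.55)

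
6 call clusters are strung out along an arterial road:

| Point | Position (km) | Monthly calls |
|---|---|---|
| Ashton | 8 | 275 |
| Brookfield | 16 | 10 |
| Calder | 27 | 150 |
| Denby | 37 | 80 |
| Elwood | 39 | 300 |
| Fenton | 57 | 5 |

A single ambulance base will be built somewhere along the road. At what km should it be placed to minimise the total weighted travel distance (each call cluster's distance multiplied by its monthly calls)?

For a sum of weighted absolute distances on a line, the optimum is the weighted median (not the mean). Total weight W = 820; half-weight = 410.
Sort by position and accumulate weight:
  km 8 (Ashton, w=275) → cum 275
  km 16 (Brookfield, w=10) → cum 285
  km 27 (Calder, w=150) → cum 435  ≥ 410 → median here
  km 37 (Denby, w=80) → cum 515
  km 39 (Elwood, w=300) → cum 815
  km 57 (Fenton, w=5) → cum 820
Optimal location: km 27.

x = 27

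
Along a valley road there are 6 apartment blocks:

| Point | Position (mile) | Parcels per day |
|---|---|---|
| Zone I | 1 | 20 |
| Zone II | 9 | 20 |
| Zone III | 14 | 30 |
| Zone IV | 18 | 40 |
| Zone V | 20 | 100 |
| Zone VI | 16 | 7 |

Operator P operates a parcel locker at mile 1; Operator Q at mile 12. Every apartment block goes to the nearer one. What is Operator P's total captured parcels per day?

The indifferent point is the midpoint (1+12)/2 = 6.5; apartment blocks left of it (closer to Operator P at 1) go to Operator P, those right go to Operator Q.
  Zone I at 1 (w=20) → Operator P
  Zone II at 9 (w=20) → Operator Q
  Zone III at 14 (w=30) → Operator Q
  Zone VI at 16 (w=7) → Operator Q
  Zone IV at 18 (w=40) → Operator Q
  Zone V at 20 (w=100) → Operator Q
Operator P captures 20; Operator Q captures 197.

20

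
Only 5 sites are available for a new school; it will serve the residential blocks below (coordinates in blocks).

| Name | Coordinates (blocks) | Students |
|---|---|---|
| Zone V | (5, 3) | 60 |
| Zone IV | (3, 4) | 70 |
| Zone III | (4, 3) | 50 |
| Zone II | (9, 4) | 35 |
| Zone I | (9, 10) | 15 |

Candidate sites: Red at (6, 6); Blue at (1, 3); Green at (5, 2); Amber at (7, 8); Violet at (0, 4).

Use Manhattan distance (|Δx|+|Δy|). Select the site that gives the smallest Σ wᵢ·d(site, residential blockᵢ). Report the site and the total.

Green, total 830 blocks

Total weighted distance at each candidate:
  Red (6, 6): total = 1120
  Blue (1, 3): total = 1140
  Green (5, 2): total = 830
  Amber (7, 8): total = 1650
  Violet (0, 4): total = 1360
Minimum is at Green with total 830 blocks.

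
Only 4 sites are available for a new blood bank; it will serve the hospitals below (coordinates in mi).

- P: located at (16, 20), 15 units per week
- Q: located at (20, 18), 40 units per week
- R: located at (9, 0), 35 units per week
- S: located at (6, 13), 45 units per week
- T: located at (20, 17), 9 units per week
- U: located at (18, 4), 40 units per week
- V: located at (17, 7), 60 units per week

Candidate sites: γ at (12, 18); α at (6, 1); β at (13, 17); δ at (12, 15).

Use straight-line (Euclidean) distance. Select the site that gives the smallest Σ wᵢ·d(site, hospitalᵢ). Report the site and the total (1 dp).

Total weighted distance at each candidate:
  γ (12, 18): total = 2784.0
  α (6, 1): total = 3291.6
  β (13, 17): total = 2586.9
  δ (12, 15): total = 2399.3
Minimum is at δ with total 2399.3 mi.

δ, total 2399.3 mi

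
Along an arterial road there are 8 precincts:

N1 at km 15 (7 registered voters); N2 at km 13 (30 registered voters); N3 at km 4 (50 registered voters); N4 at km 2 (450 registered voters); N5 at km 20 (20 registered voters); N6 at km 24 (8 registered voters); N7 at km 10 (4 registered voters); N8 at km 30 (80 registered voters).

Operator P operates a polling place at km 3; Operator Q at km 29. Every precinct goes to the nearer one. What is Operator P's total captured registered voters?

541

The indifferent point is the midpoint (3+29)/2 = 16; precincts left of it (closer to Operator P at 3) go to Operator P, those right go to Operator Q.
  N4 at 2 (w=450) → Operator P
  N3 at 4 (w=50) → Operator P
  N7 at 10 (w=4) → Operator P
  N2 at 13 (w=30) → Operator P
  N1 at 15 (w=7) → Operator P
  N5 at 20 (w=20) → Operator Q
  N6 at 24 (w=8) → Operator Q
  N8 at 30 (w=80) → Operator Q
Operator P captures 541; Operator Q captures 108.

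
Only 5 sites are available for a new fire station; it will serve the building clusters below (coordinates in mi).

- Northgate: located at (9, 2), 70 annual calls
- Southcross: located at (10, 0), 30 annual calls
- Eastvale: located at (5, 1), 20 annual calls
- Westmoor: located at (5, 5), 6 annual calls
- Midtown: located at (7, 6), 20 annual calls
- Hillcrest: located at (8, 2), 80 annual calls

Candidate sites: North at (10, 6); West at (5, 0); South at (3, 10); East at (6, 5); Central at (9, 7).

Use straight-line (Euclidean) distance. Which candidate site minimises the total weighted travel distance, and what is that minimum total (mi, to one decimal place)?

East, total 894.3 mi

Total weighted distance at each candidate:
  North (10, 6): total = 1058.4
  West (5, 0): total = 928.0
  South (3, 10): total = 2150.8
  East (6, 5): total = 894.3
  Central (9, 7): total = 1185.8
Minimum is at East with total 894.3 mi.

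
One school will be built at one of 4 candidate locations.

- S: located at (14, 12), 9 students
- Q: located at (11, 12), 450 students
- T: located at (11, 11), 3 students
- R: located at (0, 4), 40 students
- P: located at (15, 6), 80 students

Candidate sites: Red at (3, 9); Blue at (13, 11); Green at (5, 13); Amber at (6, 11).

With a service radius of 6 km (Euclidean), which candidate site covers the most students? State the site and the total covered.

Coverage radius r = 6 km; a point is covered iff (Δx)²+(Δy)² ≤ 6² = 36.
  Red (3, 9): covers {R} → 40
  Blue (13, 11): covers {S, Q, T, P} → 542
  Green (5, 13): covers {none} → 0
  Amber (6, 11): covers {Q, T} → 453
Maximum coverage at Blue: 542 students.

Blue, covering 542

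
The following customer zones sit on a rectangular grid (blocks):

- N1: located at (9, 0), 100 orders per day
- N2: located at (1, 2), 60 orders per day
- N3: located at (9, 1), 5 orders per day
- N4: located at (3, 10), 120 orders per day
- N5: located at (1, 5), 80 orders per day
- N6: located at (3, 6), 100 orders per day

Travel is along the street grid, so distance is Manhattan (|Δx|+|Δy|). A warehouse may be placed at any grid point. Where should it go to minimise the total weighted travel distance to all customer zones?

(3, 5)

Manhattan distance separates: Σwᵢ(|x−xᵢ|+|y−yᵢ|) = Σwᵢ|x−xᵢ| + Σwᵢ|y−yᵢ|, so x and y are optimised independently as 1-D weighted medians.
Total weight W = 465; half = 232.5.
x-coordinate, sorted with cumulative weight:
  x=1 (N2, w=60) cum 60
  x=1 (N5, w=80) cum 140
  x=3 (N4, w=120) cum 260  ← median
  x=3 (N6, w=100) cum 360
  x=9 (N1, w=100) cum 460
  x=9 (N3, w=5) cum 465
⇒ x* = 3
y-coordinate, sorted with cumulative weight:
  y=0 (N1, w=100) cum 100
  y=1 (N3, w=5) cum 105
  y=2 (N2, w=60) cum 165
  y=5 (N5, w=80) cum 245  ← median
  y=6 (N6, w=100) cum 345
  y=10 (N4, w=120) cum 465
⇒ y* = 5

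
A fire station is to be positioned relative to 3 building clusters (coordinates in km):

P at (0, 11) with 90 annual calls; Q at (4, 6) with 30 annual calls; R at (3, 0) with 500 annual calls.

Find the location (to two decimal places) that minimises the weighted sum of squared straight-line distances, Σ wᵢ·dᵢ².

The minimiser of Σwᵢ‖p−pᵢ‖² is the weighted centroid p* = (Σwᵢpᵢ)/(Σwᵢ).
Σwᵢ = 620.
Σwᵢxᵢ = 90·0 + 30·4 + 500·3 = 1620.
Σwᵢyᵢ = 90·11 + 30·6 + 500·0 = 1170.
x* = 1620/620 = 2.61, y* = 1170/620 = 1.89.

(2.61, 1.89)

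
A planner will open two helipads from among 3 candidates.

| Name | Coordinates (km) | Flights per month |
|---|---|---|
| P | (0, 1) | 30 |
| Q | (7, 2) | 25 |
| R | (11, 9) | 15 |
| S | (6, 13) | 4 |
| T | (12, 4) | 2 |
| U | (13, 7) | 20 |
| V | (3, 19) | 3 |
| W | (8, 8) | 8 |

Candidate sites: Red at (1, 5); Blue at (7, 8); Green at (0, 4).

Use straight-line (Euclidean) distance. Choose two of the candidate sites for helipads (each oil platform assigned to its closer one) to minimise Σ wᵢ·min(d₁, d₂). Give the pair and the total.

Evaluate every pair (each demand assigned to the nearer of the two):
  {Blue, Green}: total = 499.8
  {Red, Blue}: total = 533.5
  {Red, Green}: total = 825.7
Best pair: {Blue, Green} with total 499.8.

{Blue, Green}, total 499.8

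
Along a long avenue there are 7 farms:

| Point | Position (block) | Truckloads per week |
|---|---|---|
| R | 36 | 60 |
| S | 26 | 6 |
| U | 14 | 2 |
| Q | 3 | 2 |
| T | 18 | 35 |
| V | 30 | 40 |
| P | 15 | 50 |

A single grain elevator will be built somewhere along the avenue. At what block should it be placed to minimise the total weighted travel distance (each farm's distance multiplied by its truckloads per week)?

x = 30

For a sum of weighted absolute distances on a line, the optimum is the weighted median (not the mean). Total weight W = 195; half-weight = 97.5.
Sort by position and accumulate weight:
  block 3 (Q, w=2) → cum 2
  block 14 (U, w=2) → cum 4
  block 15 (P, w=50) → cum 54
  block 18 (T, w=35) → cum 89
  block 26 (S, w=6) → cum 95
  block 30 (V, w=40) → cum 135  ≥ 97.5 → median here
  block 36 (R, w=60) → cum 195
Optimal location: block 30.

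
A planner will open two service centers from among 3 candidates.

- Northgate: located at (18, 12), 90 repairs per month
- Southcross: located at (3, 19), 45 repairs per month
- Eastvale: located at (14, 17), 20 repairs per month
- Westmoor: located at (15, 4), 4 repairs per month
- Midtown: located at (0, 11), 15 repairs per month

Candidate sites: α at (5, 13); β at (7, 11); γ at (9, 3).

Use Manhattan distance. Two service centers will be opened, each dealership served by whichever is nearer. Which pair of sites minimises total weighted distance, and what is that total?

{α, β}, total 1865

Evaluate every pair (each demand assigned to the nearer of the two):
  {α, β}: total = 1865
  {α, γ}: total = 2013
  {β, γ}: total = 2013
Best pair: {α, β} with total 1865.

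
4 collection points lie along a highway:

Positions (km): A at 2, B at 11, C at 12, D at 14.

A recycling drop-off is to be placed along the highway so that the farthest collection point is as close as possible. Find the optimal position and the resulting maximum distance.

The 1-center on a line is the midpoint of the two extreme points: leftmost at 2, rightmost at 14.
Optimal location = (2 + 14)/2 = 8; maximum distance = (14 − 2)/2 = 6.

location 8, max distance 6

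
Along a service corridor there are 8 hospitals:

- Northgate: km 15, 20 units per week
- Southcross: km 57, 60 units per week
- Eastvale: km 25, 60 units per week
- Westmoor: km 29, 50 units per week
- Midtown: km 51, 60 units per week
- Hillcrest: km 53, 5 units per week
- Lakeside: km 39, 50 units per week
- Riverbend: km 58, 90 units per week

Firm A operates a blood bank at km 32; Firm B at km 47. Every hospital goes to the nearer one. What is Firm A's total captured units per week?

The indifferent point is the midpoint (32+47)/2 = 39.5; hospitals left of it (closer to Firm A at 32) go to Firm A, those right go to Firm B.
  Northgate at 15 (w=20) → Firm A
  Eastvale at 25 (w=60) → Firm A
  Westmoor at 29 (w=50) → Firm A
  Lakeside at 39 (w=50) → Firm A
  Midtown at 51 (w=60) → Firm B
  Hillcrest at 53 (w=5) → Firm B
  Southcross at 57 (w=60) → Firm B
  Riverbend at 58 (w=90) → Firm B
Firm A captures 180; Firm B captures 215.

180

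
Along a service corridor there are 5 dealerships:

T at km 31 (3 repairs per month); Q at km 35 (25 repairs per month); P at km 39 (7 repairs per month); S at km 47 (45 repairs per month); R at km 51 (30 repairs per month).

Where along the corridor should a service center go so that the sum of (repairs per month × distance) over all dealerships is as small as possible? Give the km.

For a sum of weighted absolute distances on a line, the optimum is the weighted median (not the mean). Total weight W = 110; half-weight = 55.
Sort by position and accumulate weight:
  km 31 (T, w=3) → cum 3
  km 35 (Q, w=25) → cum 28
  km 39 (P, w=7) → cum 35
  km 47 (S, w=45) → cum 80  ≥ 55 → median here
  km 51 (R, w=30) → cum 110
Optimal location: km 47.

x = 47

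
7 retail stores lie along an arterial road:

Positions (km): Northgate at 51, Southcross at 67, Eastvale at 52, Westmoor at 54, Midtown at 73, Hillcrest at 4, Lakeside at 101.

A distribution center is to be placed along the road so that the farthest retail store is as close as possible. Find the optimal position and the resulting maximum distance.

The 1-center on a line is the midpoint of the two extreme points: leftmost at 4, rightmost at 101.
Optimal location = (4 + 101)/2 = 52.5; maximum distance = (101 − 4)/2 = 48.5.

location 52.5, max distance 48.5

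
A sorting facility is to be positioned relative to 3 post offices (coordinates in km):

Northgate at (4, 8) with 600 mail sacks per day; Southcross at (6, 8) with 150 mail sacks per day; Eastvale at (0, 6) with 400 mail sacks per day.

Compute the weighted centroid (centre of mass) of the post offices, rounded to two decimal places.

(2.87, 7.30)

The minimiser of Σwᵢ‖p−pᵢ‖² is the weighted centroid p* = (Σwᵢpᵢ)/(Σwᵢ).
Σwᵢ = 1150.
Σwᵢxᵢ = 600·4 + 150·6 + 400·0 = 3300.
Σwᵢyᵢ = 600·8 + 150·8 + 400·6 = 8400.
x* = 3300/1150 = 2.87, y* = 8400/1150 = 7.30.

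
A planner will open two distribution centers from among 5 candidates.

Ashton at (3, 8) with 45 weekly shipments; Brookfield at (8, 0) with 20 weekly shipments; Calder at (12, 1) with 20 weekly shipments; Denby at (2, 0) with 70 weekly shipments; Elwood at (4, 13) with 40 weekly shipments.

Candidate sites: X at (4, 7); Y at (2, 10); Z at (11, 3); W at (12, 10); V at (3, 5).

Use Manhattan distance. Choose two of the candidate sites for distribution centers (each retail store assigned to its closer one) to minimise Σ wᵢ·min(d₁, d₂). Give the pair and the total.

{Z, V}, total 1095

Evaluate every pair (each demand assigned to the nearer of the two):
  {Z, V}: total = 1095
  {X, Z}: total = 1140
  {X, V}: total = 1210
  {Y, Z}: total = 1215
  {Y, V}: total = 1215
  {W, V}: total = 1295
  {X, W}: total = 1360
  {X, Y}: total = 1420
  {Y, W}: total = 1495
  {Z, W}: total = 1955
Best pair: {Z, V} with total 1095.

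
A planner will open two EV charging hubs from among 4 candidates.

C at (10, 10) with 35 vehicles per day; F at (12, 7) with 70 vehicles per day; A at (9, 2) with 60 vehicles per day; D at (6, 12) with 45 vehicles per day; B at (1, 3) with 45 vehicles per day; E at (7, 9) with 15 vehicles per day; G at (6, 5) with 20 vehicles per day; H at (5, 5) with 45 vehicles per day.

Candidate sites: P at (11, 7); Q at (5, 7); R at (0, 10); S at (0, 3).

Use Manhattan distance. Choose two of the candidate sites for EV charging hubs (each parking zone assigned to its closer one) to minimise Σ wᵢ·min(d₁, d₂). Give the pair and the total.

{P, Q}, total 1470

Evaluate every pair (each demand assigned to the nearer of the two):
  {P, Q}: total = 1470
  {P, S}: total = 1670
  {Q, S}: total = 1835
  {P, R}: total = 1940
  {Q, R}: total = 2150
  {R, S}: total = 3000
Best pair: {P, Q} with total 1470.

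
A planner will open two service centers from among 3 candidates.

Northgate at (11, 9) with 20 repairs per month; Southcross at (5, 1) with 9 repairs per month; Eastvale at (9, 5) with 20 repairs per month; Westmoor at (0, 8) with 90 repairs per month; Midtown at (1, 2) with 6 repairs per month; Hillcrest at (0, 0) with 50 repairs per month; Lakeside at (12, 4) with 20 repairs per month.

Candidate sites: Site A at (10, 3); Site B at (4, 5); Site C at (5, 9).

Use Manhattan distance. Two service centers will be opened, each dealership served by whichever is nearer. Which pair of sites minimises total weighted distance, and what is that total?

Evaluate every pair (each demand assigned to the nearer of the two):
  {Site A, Site B}: total = 1421
  {Site B, Site C}: total = 1471
  {Site A, Site C}: total = 1553
Best pair: {Site A, Site B} with total 1421.

{Site A, Site B}, total 1421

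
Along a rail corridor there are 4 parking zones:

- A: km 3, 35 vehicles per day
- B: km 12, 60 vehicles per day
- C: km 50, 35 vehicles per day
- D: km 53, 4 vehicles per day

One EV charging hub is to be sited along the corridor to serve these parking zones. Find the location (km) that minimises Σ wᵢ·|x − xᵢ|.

x = 12

For a sum of weighted absolute distances on a line, the optimum is the weighted median (not the mean). Total weight W = 134; half-weight = 67.
Sort by position and accumulate weight:
  km 3 (A, w=35) → cum 35
  km 12 (B, w=60) → cum 95  ≥ 67 → median here
  km 50 (C, w=35) → cum 130
  km 53 (D, w=4) → cum 134
Optimal location: km 12.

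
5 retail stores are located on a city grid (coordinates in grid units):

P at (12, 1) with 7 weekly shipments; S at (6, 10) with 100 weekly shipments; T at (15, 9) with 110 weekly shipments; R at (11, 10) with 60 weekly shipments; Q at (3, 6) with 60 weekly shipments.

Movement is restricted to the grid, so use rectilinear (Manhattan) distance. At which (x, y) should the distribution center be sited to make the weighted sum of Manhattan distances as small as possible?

(11, 9)

Manhattan distance separates: Σwᵢ(|x−xᵢ|+|y−yᵢ|) = Σwᵢ|x−xᵢ| + Σwᵢ|y−yᵢ|, so x and y are optimised independently as 1-D weighted medians.
Total weight W = 337; half = 168.5.
x-coordinate, sorted with cumulative weight:
  x=3 (Q, w=60) cum 60
  x=6 (S, w=100) cum 160
  x=11 (R, w=60) cum 220  ← median
  x=12 (P, w=7) cum 227
  x=15 (T, w=110) cum 337
⇒ x* = 11
y-coordinate, sorted with cumulative weight:
  y=1 (P, w=7) cum 7
  y=6 (Q, w=60) cum 67
  y=9 (T, w=110) cum 177  ← median
  y=10 (S, w=100) cum 277
  y=10 (R, w=60) cum 337
⇒ y* = 9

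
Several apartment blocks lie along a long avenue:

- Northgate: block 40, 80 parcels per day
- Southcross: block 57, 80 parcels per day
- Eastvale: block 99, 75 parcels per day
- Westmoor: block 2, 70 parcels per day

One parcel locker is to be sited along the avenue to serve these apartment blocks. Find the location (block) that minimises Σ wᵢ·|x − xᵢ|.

x = 57

For a sum of weighted absolute distances on a line, the optimum is the weighted median (not the mean). Total weight W = 305; half-weight = 152.5.
Sort by position and accumulate weight:
  block 2 (Westmoor, w=70) → cum 70
  block 40 (Northgate, w=80) → cum 150
  block 57 (Southcross, w=80) → cum 230  ≥ 152.5 → median here
  block 99 (Eastvale, w=75) → cum 305
Optimal location: block 57.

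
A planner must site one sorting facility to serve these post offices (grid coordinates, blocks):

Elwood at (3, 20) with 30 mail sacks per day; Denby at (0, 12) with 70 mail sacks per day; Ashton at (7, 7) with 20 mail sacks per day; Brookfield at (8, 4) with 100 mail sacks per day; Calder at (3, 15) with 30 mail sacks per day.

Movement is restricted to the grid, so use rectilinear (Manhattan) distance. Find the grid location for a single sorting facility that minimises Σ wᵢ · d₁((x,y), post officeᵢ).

Manhattan distance separates: Σwᵢ(|x−xᵢ|+|y−yᵢ|) = Σwᵢ|x−xᵢ| + Σwᵢ|y−yᵢ|, so x and y are optimised independently as 1-D weighted medians.
Total weight W = 250; half = 125.
x-coordinate, sorted with cumulative weight:
  x=0 (Denby, w=70) cum 70
  x=3 (Elwood, w=30) cum 100
  x=3 (Calder, w=30) cum 130  ← median
  x=7 (Ashton, w=20) cum 150
  x=8 (Brookfield, w=100) cum 250
⇒ x* = 3
y-coordinate, sorted with cumulative weight:
  y=4 (Brookfield, w=100) cum 100
  y=7 (Ashton, w=20) cum 120
  y=12 (Denby, w=70) cum 190  ← median
  y=15 (Calder, w=30) cum 220
  y=20 (Elwood, w=30) cum 250
⇒ y* = 12

(3, 12)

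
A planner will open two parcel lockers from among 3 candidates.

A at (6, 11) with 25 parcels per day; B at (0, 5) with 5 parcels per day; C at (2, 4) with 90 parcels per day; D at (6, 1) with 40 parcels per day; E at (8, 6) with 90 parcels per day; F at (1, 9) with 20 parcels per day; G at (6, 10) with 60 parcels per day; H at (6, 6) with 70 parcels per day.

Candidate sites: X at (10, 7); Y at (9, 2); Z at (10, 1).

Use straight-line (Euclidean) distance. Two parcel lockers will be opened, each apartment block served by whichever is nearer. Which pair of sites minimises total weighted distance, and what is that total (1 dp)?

Evaluate every pair (each demand assigned to the nearer of the two):
  {X, Y}: total = 1944.8
  {X, Z}: total = 2095.6
  {Y, Z}: total = 2512.6
Best pair: {X, Y} with total 1944.8.

{X, Y}, total 1944.8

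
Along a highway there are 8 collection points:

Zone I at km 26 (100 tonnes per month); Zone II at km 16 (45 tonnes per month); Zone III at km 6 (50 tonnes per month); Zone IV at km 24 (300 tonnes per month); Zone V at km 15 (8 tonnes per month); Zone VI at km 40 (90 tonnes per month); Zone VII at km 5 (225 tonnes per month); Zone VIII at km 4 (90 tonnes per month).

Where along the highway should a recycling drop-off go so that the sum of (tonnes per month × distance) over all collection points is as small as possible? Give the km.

x = 24

For a sum of weighted absolute distances on a line, the optimum is the weighted median (not the mean). Total weight W = 908; half-weight = 454.
Sort by position and accumulate weight:
  km 4 (Zone VIII, w=90) → cum 90
  km 5 (Zone VII, w=225) → cum 315
  km 6 (Zone III, w=50) → cum 365
  km 15 (Zone V, w=8) → cum 373
  km 16 (Zone II, w=45) → cum 418
  km 24 (Zone IV, w=300) → cum 718  ≥ 454 → median here
  km 26 (Zone I, w=100) → cum 818
  km 40 (Zone VI, w=90) → cum 908
Optimal location: km 24.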